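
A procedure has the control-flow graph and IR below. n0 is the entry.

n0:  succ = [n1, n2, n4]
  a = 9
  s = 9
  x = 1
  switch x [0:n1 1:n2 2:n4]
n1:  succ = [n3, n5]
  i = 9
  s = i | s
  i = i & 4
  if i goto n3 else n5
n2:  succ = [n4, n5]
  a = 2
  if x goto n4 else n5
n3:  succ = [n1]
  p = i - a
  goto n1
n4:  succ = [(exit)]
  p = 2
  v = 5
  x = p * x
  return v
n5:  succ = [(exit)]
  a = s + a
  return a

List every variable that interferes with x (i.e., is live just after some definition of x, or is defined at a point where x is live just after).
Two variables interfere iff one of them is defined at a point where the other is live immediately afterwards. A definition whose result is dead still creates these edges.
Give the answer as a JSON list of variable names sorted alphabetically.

Answer: ["a", "p", "s", "v"]

Derivation:
Block summaries:
  n0: def={a,s,x} ue=∅
  n1: def={i,s} ue={s}
  n2: def={a} ue={x}
  n3: def={p} ue={a,i}
  n4: def={p,v,x} ue={x}
  n5: def={a} ue={a,s}

Backward fixpoint:
  live n0: ∅→{a,s,x}
  live n1: {a,s}→{a,i,s}
  live n2: {s,x}→{a,s,x}
  live n3: {a,i,s}→{a,s}
  live n4: {x}→∅
  live n5: {a,s}→∅

Interfere edges:
  a: {i,p,s,x}
  i: {a,s}
  p: {a,s,v,x}
  s: {a,i,p,x}
  v: {p,x}
  x: {a,p,s,v}

N(x) = ["a", "p", "s", "v"]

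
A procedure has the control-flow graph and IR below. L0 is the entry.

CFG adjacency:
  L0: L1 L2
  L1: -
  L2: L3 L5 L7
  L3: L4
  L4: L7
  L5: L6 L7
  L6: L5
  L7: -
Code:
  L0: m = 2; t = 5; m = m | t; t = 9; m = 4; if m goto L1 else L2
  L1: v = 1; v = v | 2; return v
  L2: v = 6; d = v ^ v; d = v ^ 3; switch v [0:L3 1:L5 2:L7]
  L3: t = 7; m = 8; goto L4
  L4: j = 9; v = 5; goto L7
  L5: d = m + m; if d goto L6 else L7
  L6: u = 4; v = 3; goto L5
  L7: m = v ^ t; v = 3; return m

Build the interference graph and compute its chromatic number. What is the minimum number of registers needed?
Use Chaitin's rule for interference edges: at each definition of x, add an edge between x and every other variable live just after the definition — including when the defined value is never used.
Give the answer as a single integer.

Block summaries:
  L0: {m,t} / ∅
  L1: {v} / ∅
  L2: {d,v} / ∅
  L3: {m,t} / ∅
  L4: {j,v} / ∅
  L5: {d} / {m}
  L6: {u,v} / ∅
  L7: {m,v} / {t,v}

Backward fixpoint:
  L0 li=∅ lo={m,t}
  L1 li=∅ lo=∅
  L2 li={m,t} lo={m,t,v}
  L3 li=∅ lo={t}
  L4 li={t} lo={t,v}
  L5 li={m,t,v} lo={m,t,v}
  L6 li={m,t} lo={m,t,v}
  L7 li={t,v} lo=∅

Interfere edges:
  d: {m,t,v}
  j: {t}
  m: {d,t,u,v}
  t: {d,j,m,u,v}
  u: {m,t}
  v: {d,m,t}

Registers:
  {d,m,t,v} pairwise interfere (4-clique) ⇒ χ ≥ 4
  assign d→c2 j→c1 m→c1 t→c0 u→c2 v→c3 — no edge inside a register ⇒ χ ≤ 4
  χ = 4

Answer: 4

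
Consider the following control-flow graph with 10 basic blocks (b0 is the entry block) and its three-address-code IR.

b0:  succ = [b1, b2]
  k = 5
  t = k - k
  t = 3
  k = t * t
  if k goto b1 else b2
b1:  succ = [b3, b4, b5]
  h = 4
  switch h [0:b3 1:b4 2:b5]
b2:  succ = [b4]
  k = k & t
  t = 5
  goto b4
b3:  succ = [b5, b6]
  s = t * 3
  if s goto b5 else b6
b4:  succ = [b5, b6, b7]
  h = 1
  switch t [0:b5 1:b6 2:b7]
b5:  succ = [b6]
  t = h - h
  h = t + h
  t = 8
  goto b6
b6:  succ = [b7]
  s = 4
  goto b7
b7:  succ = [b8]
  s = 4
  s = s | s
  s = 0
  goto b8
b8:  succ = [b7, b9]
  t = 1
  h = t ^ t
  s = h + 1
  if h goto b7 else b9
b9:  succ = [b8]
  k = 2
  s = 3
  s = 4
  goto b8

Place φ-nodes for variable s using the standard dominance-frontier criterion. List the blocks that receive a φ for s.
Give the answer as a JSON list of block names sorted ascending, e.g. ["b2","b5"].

idom tree: b1←b0 b2←b0 b3←b1 b4←b0 b5←b0 b6←b0 b7←b0 b8←b7 b9←b8
Dom at joins:
  b4: preds {b1,b2}: {b0,b1} ∩ {b0,b2} = {b0}; idom=b0
  b5: preds {b1,b3,b4}: {b0,b1} ∩ {b0,b1,b3} ∩ {b0,b4} = {b0}; idom=b0
  b6: preds {b3,b4,b5}: {b0,b1,b3} ∩ {b0,b4} ∩ {b0,b5} = {b0}; idom=b0
  b7: preds {b4,b6,b8}: {b0,b4} ∩ {b0,b6} ∩ {b0,b7,b8} = {b0}; idom=b0
  b8: preds {b7,b9}: {b0,b7} ∩ {b0,b7,b8,b9} = {b0,b7}; idom=b7

DF walk-up:
  join b4 pred b1: b1 stop@b0
  join b4 pred b2: b2 stop@b0
  join b5 pred b1: b1 stop@b0
  join b5 pred b3: b3→b1 stop@b0
  join b5 pred b4: b4 stop@b0
  join b6 pred b3: b3→b1 stop@b0
  join b6 pred b4: b4 stop@b0
  join b6 pred b5: b5 stop@b0
  join b7 pred b4: b4 stop@b0
  join b7 pred b6: b6 stop@b0
  join b7 pred b8: b8→b7 stop@b0
  join b8 pred b7: · stop@b7
  join b8 pred b9: b9→b8 stop@b7
  b0 → ∅
  b1 → {b4,b5,b6}
  b2 → {b4}
  b3 → {b5,b6}
  b4 → {b5,b6,b7}
  b5 → {b6}
  b6 → {b7}
  b7 → {b7}
  b8 → {b7,b8}
  b9 → {b8}

φ for s: defs {b3,b6,b7,b8,b9}
  DF⁺ = {b5,b6,b7,b8}

Answer: ["b5", "b6", "b7", "b8"]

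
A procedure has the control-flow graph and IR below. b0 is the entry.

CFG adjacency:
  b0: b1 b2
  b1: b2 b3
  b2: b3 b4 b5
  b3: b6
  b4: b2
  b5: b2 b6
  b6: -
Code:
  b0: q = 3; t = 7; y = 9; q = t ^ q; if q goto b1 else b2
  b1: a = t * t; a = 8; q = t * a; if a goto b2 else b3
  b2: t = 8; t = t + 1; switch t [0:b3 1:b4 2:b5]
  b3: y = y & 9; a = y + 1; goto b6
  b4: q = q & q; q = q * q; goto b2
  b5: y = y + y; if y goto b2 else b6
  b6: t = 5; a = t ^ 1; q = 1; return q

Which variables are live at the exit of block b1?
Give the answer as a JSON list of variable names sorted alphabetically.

Answer: ["q", "y"]

Analysis:
Per-block:
  b0: def={q,t,y} ue=∅
  b1: def={a,q} ue={t}
  b2: def={t} ue=∅
  b3: def={a,y} ue={y}
  b4: def={q} ue={q}
  b5: def={y} ue={y}
  b6: def={a,q,t} ue=∅

Backward fixpoint:
  b0 li=∅ lo={q,t,y}
  b1 li={t,y} lo={q,y}
  b2 li={q,y} lo={q,y}
  b3 li={y} lo=∅
  b4 li={q,y} lo={q,y}
  b5 li={q,y} lo={q,y}
  b6 li=∅ lo=∅

live-out(b1) = ["q", "y"]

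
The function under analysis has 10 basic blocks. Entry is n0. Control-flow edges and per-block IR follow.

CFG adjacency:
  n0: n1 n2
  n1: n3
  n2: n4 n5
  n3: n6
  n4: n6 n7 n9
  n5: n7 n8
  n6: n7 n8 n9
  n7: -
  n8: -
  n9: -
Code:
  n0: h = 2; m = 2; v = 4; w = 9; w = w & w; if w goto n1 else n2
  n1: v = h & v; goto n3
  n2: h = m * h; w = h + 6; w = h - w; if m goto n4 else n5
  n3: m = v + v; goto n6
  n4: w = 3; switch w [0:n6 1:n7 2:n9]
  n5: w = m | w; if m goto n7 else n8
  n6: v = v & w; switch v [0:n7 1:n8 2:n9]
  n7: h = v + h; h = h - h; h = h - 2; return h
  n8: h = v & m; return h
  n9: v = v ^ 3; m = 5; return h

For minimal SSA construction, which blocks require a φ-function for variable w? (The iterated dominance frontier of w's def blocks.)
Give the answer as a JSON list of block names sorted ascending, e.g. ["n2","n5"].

idom tree: n1←n0 n2←n0 n3←n1 n4←n2 n5←n2 n6←n0 n7←n0 n8←n0 n9←n0
Join-block Dom:
  n6: preds {n3,n4}: {n0,n1,n3} ∩ {n0,n2,n4} = {n0}; idom=n0
  n7: preds {n4,n5,n6}: {n0,n2,n4} ∩ {n0,n2,n5} ∩ {n0,n6} = {n0}; idom=n0
  n8: preds {n5,n6}: {n0,n2,n5} ∩ {n0,n6} = {n0}; idom=n0
  n9: preds {n4,n6}: {n0,n2,n4} ∩ {n0,n6} = {n0}; idom=n0

DF walk-up:
  n6←n3: walk n3→n1 to n0
  n6←n4: walk n4→n2 to n0
  n7←n4: walk n4→n2 to n0
  n7←n5: walk n5→n2 to n0
  n7←n6: walk n6 to n0
  n8←n5: walk n5→n2 to n0
  n8←n6: walk n6 to n0
  n9←n4: walk n4→n2 to n0
  n9←n6: walk n6 to n0
  n0 → ∅
  n1 → {n6}
  n2 → {n6,n7,n8,n9}
  n3 → {n6}
  n4 → {n6,n7,n9}
  n5 → {n7,n8}
  n6 → {n7,n8,n9}
  n7 → ∅
  n8 → ∅
  n9 → ∅

φ for w: defs {n0,n2,n4,n5}
  DF⁺ = {n6,n7,n8,n9}

Answer: ["n6", "n7", "n8", "n9"]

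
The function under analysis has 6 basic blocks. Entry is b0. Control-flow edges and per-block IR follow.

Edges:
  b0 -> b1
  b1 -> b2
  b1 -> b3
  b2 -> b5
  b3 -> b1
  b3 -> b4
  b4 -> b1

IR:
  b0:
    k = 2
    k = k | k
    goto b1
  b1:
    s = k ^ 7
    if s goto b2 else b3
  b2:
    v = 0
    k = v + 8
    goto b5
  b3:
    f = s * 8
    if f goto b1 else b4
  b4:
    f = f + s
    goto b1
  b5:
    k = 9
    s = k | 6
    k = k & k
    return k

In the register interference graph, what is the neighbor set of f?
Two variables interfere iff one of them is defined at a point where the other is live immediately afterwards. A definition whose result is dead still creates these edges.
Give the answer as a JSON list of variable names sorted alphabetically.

Answer: ["k", "s"]

Derivation:
Block summaries:
  b0 def {k} use ∅
  b1 def {s} use {k}
  b2 def {k,v} use ∅
  b3 def {f} use {s}
  b4 def {f} use {f,s}
  b5 def {k,s} use ∅

Live sets:
  live b0: ∅→{k}
  live b1: {k}→{k,s}
  live b2: ∅→∅
  live b3: {k,s}→{f,k,s}
  live b4: {f,k,s}→{k}
  live b5: ∅→∅

Interfere edges:
  f — {k,s}
  k — {f,s}
  s — {f,k}
  v — ∅

N(f) = ["k", "s"]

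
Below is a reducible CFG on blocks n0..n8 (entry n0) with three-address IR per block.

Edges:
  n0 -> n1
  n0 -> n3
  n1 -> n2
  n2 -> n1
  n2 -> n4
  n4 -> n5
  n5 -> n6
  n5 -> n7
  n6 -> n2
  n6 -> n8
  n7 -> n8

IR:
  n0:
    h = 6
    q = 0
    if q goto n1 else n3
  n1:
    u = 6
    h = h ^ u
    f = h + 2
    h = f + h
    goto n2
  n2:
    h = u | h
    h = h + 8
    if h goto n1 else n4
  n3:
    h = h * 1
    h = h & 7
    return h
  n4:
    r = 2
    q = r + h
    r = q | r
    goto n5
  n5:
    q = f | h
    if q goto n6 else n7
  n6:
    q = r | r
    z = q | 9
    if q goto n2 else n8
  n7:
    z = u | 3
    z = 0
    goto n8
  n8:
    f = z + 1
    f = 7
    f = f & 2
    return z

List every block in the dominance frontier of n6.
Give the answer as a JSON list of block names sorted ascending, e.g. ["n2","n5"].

Answer: ["n2", "n8"]

Derivation:
idom tree: n1←n0 n2←n1 n3←n0 n4←n2 n5←n4 n6←n5 n7←n5 n8←n5
Join-block Dom:
  n1: preds {n0,n2}: {n0} ∩ {n0,n1,n2} = {n0}; idom=n0
  n2: preds {n1,n6}: {n0,n1} ∩ {n0,n1,n2,n4,n5,n6} = {n0,n1}; idom=n1
  n8: preds {n6,n7}: {n0,n1,n2,n4,n5,n6} ∩ {n0,n1,n2,n4,n5,n7} = {n0,n1,n2,n4,n5}; idom=n5

Frontier:
  join n1 pred n0: · stop@n0
  join n1 pred n2: n2→n1 stop@n0
  join n2 pred n1: · stop@n1
  join n2 pred n6: n6→n5→n4→n2 stop@n1
  join n8 pred n6: n6 stop@n5
  join n8 pred n7: n7 stop@n5
  n0: DF=∅
  n1: DF={n1}
  n2: DF={n1,n2}
  n3: DF=∅
  n4: DF={n2}
  n5: DF={n2}
  n6: DF={n2,n8}
  n7: DF={n8}
  n8: DF=∅

DF(n6) = ["n2", "n8"]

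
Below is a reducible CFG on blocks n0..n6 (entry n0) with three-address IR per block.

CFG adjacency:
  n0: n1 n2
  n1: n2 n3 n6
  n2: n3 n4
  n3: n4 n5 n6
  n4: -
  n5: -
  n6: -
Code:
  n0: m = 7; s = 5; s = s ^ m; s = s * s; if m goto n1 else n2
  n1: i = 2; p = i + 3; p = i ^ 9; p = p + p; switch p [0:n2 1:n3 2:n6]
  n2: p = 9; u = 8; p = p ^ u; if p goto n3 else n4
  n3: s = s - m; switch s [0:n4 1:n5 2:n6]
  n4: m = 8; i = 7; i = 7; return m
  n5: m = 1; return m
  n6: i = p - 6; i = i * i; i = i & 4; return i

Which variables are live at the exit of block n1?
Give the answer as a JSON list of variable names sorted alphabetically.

def/use:
  n0 def {m,s} use ∅
  n1 def {i,p} use ∅
  n2 def {p,u} use ∅
  n3 def {s} use {m,s}
  n4 def {i,m} use ∅
  n5 def {m} use ∅
  n6 def {i} use {p}

Live sets:
  n0: in=∅ out={m,s}
  n1: in={m,s} out={m,p,s}
  n2: in={m,s} out={m,p,s}
  n3: in={m,p,s} out={p}
  n4: in=∅ out=∅
  n5: in=∅ out=∅
  n6: in={p} out=∅

live-out(n1) = ["m", "p", "s"]

Answer: ["m", "p", "s"]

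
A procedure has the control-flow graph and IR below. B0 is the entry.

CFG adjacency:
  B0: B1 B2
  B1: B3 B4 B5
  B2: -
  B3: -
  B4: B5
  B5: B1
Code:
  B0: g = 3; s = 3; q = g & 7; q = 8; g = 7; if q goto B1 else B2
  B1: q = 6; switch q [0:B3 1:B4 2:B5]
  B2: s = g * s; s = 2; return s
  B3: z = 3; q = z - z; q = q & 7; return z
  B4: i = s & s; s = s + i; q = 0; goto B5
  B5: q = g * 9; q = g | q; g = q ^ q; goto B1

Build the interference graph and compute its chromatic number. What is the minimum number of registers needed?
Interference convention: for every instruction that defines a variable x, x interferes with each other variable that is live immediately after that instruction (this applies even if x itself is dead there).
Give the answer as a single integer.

def/use:
  B0 def {g,q,s} use ∅
  B1 def {q} use ∅
  B2 def {s} use {g,s}
  B3 def {q,z} use ∅
  B4 def {i,q,s} use {s}
  B5 def {g,q} use {g}

Backward fixpoint:
  live B0: ∅→{g,s}
  live B1: {g,s}→{g,s}
  live B2: {g,s}→∅
  live B3: ∅→∅
  live B4: {g,s}→{g,s}
  live B5: {g,s}→{g,s}

Interference:
  g↔{i,q,s}
  i↔{g,s}
  q↔{g,s,z}
  s↔{g,i,q}
  z↔{q}

Colouring:
  lower bound: {g,i,s} mutually conflict ⇒ χ ≥ 3
  assign g→R0 i→R1 q→R1 s→R2 z→R0 — no edge inside a register ⇒ χ ≤ 3
  χ = 3

Answer: 3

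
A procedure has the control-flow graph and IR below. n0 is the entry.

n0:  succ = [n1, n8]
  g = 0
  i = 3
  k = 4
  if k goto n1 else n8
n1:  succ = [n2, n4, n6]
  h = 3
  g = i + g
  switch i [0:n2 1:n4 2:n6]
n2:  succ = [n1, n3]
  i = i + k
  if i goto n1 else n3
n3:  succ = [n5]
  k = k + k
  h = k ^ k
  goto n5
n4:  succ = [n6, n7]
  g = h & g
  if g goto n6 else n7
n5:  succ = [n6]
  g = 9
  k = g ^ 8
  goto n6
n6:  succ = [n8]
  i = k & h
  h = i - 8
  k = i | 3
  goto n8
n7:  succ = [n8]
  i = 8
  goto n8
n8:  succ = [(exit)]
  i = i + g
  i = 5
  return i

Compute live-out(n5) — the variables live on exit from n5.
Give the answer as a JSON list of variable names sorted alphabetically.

Block summaries:
  n0: {g,i,k} / ∅
  n1: {g,h} / {g,i}
  n2: {i} / {i,k}
  n3: {h,k} / {k}
  n4: {g} / {g,h}
  n5: {g,k} / ∅
  n6: {h,i,k} / {h,k}
  n7: {i} / ∅
  n8: {i} / {g,i}

Live sets:
  live n0: ∅→{g,i,k}
  live n1: {g,i,k}→{g,h,i,k}
  live n2: {g,i,k}→{g,i,k}
  live n3: {k}→{h}
  live n4: {g,h,k}→{g,h,k}
  live n5: {h}→{g,h,k}
  live n6: {g,h,k}→{g,i}
  live n7: {g}→{g,i}
  live n8: {g,i}→∅

live-out(n5) = ["g", "h", "k"]

Answer: ["g", "h", "k"]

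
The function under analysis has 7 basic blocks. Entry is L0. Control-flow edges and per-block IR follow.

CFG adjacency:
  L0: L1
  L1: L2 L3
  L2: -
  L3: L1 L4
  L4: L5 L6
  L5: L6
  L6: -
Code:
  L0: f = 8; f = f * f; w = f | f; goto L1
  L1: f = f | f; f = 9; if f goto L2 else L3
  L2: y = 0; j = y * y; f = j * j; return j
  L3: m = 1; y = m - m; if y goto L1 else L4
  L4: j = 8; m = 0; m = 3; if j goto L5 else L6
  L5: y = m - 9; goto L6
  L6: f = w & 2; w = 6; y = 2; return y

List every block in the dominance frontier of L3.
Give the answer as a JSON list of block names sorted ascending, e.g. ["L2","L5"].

idom tree: L1←L0 L2←L1 L3←L1 L4←L3 L5←L4 L6←L4
Dom at joins:
  L1: preds {L0,L3}: {L0} ∩ {L0,L1,L3} = {L0}; idom=L0
  L6: preds {L4,L5}: {L0,L1,L3,L4} ∩ {L0,L1,L3,L4,L5} = {L0,L1,L3,L4}; idom=L4

Frontier:
  L1←L0: walk · to L0
  L1←L3: walk L3→L1 to L0
  L6←L4: walk · to L4
  L6←L5: walk L5 to L4
  DF(L0)=∅
  DF(L1)={L1}
  DF(L2)=∅
  DF(L3)={L1}
  DF(L4)=∅
  DF(L5)={L6}
  DF(L6)=∅

DF(L3) = ["L1"]

Answer: ["L1"]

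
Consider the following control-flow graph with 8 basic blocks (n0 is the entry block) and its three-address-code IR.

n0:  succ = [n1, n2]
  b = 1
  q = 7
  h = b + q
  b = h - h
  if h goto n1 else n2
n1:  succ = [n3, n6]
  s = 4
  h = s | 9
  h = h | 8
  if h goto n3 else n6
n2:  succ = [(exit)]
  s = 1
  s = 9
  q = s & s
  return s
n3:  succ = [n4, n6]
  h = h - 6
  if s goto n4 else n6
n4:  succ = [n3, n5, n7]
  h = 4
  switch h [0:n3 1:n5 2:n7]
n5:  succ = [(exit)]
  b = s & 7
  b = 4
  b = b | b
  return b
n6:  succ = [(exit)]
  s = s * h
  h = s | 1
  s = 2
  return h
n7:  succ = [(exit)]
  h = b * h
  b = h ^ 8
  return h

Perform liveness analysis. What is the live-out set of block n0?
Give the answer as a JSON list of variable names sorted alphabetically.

def/use:
  n0: def={b,h,q} ue=∅
  n1: def={h,s} ue=∅
  n2: def={q,s} ue=∅
  n3: def={h} ue={h,s}
  n4: def={h} ue=∅
  n5: def={b} ue={s}
  n6: def={h,s} ue={h,s}
  n7: def={b,h} ue={b,h}

Live sets:
  n0: in=∅ out={b}
  n1: in={b} out={b,h,s}
  n2: in=∅ out=∅
  n3: in={b,h,s} out={b,h,s}
  n4: in={b,s} out={b,h,s}
  n5: in={s} out=∅
  n6: in={h,s} out=∅
  n7: in={b,h} out=∅

live-out(n0) = ["b"]

Answer: ["b"]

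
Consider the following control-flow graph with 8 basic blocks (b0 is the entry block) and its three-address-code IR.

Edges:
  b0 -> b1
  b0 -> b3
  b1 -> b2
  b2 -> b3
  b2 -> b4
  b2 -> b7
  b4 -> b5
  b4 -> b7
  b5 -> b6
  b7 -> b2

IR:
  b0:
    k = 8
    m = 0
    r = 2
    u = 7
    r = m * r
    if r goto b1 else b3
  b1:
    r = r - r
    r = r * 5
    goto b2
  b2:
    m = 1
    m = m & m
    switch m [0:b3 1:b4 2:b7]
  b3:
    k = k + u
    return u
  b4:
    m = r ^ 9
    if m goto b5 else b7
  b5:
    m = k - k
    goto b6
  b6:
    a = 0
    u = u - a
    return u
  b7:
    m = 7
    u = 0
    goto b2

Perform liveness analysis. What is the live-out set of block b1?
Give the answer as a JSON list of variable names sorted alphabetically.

Per-block:
  b0 def {k,m,r,u} use ∅
  b1 def {r} use {r}
  b2 def {m} use ∅
  b3 def {k} use {k,u}
  b4 def {m} use {r}
  b5 def {m} use {k}
  b6 def {a,u} use {u}
  b7 def {m,u} use ∅

Liveness:
  b0: in=∅ out={k,r,u}
  b1: in={k,r,u} out={k,r,u}
  b2: in={k,r,u} out={k,r,u}
  b3: in={k,u} out=∅
  b4: in={k,r,u} out={k,r,u}
  b5: in={k,u} out={u}
  b6: in={u} out=∅
  b7: in={k,r} out={k,r,u}

live-out(b1) = ["k", "r", "u"]

Answer: ["k", "r", "u"]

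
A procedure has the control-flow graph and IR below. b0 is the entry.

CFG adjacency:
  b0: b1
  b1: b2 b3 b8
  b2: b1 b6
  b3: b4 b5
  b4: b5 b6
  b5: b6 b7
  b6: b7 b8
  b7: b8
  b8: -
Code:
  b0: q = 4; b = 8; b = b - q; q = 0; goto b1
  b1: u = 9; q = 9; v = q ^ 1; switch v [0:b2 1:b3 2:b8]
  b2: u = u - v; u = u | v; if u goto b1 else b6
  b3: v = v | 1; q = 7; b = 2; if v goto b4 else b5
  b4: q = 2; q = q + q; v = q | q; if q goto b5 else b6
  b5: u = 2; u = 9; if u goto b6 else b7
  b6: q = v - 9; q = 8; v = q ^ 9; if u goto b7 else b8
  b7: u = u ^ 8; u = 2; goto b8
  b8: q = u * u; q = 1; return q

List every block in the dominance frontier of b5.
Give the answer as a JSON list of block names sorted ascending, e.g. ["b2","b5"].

Answer: ["b6", "b7"]

Derivation:
idom tree: b1←b0 b2←b1 b3←b1 b4←b3 b5←b3 b6←b1 b7←b1 b8←b1
Dom∩ at merges:
  b1: preds {b0,b2}: {b0} ∩ {b0,b1,b2} = {b0}; idom=b0
  b5: preds {b3,b4}: {b0,b1,b3} ∩ {b0,b1,b3,b4} = {b0,b1,b3}; idom=b3
  b6: preds {b2,b4,b5}: {b0,b1,b2} ∩ {b0,b1,b3,b4} ∩ {b0,b1,b3,b5} = {b0,b1}; idom=b1
  b7: preds {b5,b6}: {b0,b1,b3,b5} ∩ {b0,b1,b6} = {b0,b1}; idom=b1
  b8: preds {b1,b6,b7}: {b0,b1} ∩ {b0,b1,b6} ∩ {b0,b1,b7} = {b0,b1}; idom=b1

DF walk-up:
  b1←b0: walk · to b0
  b1←b2: walk b2→b1 to b0
  b5←b3: walk · to b3
  b5←b4: walk b4 to b3
  b6←b2: walk b2 to b1
  b6←b4: walk b4→b3 to b1
  b6←b5: walk b5→b3 to b1
  b7←b5: walk b5→b3 to b1
  b7←b6: walk b6 to b1
  b8←b1: walk · to b1
  b8←b6: walk b6 to b1
  b8←b7: walk b7 to b1
  b0 → ∅
  b1 → {b1}
  b2 → {b1,b6}
  b3 → {b6,b7}
  b4 → {b5,b6}
  b5 → {b6,b7}
  b6 → {b7,b8}
  b7 → {b8}
  b8 → ∅

DF(b5) = ["b6", "b7"]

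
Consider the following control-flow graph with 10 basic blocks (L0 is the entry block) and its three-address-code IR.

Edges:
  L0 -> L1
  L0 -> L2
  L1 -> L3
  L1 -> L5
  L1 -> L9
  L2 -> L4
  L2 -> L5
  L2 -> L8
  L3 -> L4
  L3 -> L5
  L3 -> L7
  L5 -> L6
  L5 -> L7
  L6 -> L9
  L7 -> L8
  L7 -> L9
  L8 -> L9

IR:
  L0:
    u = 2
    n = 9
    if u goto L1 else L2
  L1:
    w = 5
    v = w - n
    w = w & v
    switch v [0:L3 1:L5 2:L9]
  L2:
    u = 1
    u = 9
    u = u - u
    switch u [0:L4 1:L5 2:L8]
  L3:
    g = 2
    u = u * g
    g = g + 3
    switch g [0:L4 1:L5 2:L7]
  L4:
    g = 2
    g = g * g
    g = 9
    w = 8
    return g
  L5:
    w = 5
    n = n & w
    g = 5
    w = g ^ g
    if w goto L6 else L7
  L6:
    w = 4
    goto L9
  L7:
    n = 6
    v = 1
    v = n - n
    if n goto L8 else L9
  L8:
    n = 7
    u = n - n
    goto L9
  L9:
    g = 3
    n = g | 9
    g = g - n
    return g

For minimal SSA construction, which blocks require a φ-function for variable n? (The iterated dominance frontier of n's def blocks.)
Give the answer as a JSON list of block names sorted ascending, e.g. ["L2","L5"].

Answer: ["L7", "L8", "L9"]

Derivation:
idom tree: L1←L0 L2←L0 L3←L1 L4←L0 L5←L0 L6←L5 L7←L0 L8←L0 L9←L0
Join-block Dom:
  L4: preds {L2,L3}: {L0,L2} ∩ {L0,L1,L3} = {L0}; idom=L0
  L5: preds {L1,L2,L3}: {L0,L1} ∩ {L0,L2} ∩ {L0,L1,L3} = {L0}; idom=L0
  L7: preds {L3,L5}: {L0,L1,L3} ∩ {L0,L5} = {L0}; idom=L0
  L8: preds {L2,L7}: {L0,L2} ∩ {L0,L7} = {L0}; idom=L0
  L9: preds {L1,L6,L7,L8}: {L0,L1} ∩ {L0,L5,L6} ∩ {L0,L7} ∩ {L0,L8} = {L0}; idom=L0

DF walk-up:
  join L4 pred L2: L2 stop@L0
  join L4 pred L3: L3→L1 stop@L0
  join L5 pred L1: L1 stop@L0
  join L5 pred L2: L2 stop@L0
  join L5 pred L3: L3→L1 stop@L0
  join L7 pred L3: L3→L1 stop@L0
  join L7 pred L5: L5 stop@L0
  join L8 pred L2: L2 stop@L0
  join L8 pred L7: L7 stop@L0
  join L9 pred L1: L1 stop@L0
  join L9 pred L6: L6→L5 stop@L0
  join L9 pred L7: L7 stop@L0
  join L9 pred L8: L8 stop@L0
  L0 → ∅
  L1 → {L4,L5,L7,L9}
  L2 → {L4,L5,L8}
  L3 → {L4,L5,L7}
  L4 → ∅
  L5 → {L7,L9}
  L6 → {L9}
  L7 → {L8,L9}
  L8 → {L9}
  L9 → ∅

φ for n: defs {L0,L5,L7,L8,L9}
  DF⁺ = {L7,L8,L9}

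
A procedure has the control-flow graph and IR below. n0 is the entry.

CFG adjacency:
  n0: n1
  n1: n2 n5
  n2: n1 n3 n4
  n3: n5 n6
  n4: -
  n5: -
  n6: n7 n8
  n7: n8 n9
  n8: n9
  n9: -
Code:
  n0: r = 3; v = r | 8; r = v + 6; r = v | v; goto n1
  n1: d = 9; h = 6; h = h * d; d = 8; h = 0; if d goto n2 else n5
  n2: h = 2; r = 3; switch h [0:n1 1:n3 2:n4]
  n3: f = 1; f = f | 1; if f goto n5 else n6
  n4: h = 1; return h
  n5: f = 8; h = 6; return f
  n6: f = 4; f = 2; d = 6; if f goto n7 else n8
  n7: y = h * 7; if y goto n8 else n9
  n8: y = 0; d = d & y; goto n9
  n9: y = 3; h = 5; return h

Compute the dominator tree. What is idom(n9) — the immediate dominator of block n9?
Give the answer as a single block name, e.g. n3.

idom tree: n1←n0 n2←n1 n3←n2 n4←n2 n5←n1 n6←n3 n7←n6 n8←n6 n9←n6
Dom at joins:
  n1: preds {n0,n2}: {n0} ∩ {n0,n1,n2} = {n0}; idom=n0
  n5: preds {n1,n3}: {n0,n1} ∩ {n0,n1,n2,n3} = {n0,n1}; idom=n1
  n8: preds {n6,n7}: {n0,n1,n2,n3,n6} ∩ {n0,n1,n2,n3,n6,n7} = {n0,n1,n2,n3,n6}; idom=n6
  n9: preds {n7,n8}: {n0,n1,n2,n3,n6,n7} ∩ {n0,n1,n2,n3,n6,n8} = {n0,n1,n2,n3,n6}; idom=n6

idom(n9) = n6

Answer: n6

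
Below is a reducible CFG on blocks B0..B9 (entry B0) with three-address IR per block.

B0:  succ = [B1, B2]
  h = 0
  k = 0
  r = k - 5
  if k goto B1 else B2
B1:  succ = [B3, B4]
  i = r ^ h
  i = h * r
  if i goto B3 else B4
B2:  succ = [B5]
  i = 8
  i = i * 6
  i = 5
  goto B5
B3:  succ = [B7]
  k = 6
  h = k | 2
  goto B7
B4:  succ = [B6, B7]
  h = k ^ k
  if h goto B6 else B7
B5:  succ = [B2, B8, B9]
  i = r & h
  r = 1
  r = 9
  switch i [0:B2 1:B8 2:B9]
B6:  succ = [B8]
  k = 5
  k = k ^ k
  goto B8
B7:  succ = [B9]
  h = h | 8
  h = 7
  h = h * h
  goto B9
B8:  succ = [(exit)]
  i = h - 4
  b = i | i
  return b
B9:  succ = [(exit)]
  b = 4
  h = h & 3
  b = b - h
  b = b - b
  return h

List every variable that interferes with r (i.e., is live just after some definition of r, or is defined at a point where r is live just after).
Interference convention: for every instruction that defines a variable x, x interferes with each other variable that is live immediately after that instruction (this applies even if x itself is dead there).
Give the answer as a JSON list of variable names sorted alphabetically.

Answer: ["h", "i", "k"]

Derivation:
def/use:
  B0: {h,k,r} / ∅
  B1: {i} / {h,r}
  B2: {i} / ∅
  B3: {h,k} / ∅
  B4: {h} / {k}
  B5: {i,r} / {h,r}
  B6: {k} / ∅
  B7: {h} / {h}
  B8: {b,i} / {h}
  B9: {b,h} / {h}

Live sets:
  B0: in=∅ out={h,k,r}
  B1: in={h,k,r} out={k}
  B2: in={h,r} out={h,r}
  B3: in=∅ out={h}
  B4: in={k} out={h}
  B5: in={h,r} out={h,r}
  B6: in={h} out={h}
  B7: in={h} out={h}
  B8: in={h} out=∅
  B9: in={h} out=∅

Conflict graph:
  b↔{h}
  h↔{b,i,k,r}
  i↔{h,k,r}
  k↔{h,i,r}
  r↔{h,i,k}

N(r) = ["h", "i", "k"]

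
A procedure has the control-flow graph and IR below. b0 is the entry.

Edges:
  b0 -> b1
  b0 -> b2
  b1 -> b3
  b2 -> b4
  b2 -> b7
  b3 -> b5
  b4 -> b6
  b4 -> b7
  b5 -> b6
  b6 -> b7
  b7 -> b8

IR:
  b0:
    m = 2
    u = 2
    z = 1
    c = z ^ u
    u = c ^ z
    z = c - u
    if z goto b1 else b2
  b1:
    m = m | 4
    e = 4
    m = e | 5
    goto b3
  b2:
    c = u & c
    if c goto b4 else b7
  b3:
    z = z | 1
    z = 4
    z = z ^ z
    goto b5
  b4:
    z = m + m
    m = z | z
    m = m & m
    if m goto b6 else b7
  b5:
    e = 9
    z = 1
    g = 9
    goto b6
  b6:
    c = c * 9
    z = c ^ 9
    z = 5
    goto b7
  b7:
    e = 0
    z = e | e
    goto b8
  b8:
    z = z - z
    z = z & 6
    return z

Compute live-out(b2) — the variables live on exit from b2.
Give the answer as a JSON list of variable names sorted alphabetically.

Answer: ["c", "m"]

Working:
def/use:
  b0 def {c,m,u,z} use ∅
  b1 def {e,m} use {m}
  b2 def {c} use {c,u}
  b3 def {z} use {z}
  b4 def {m,z} use {m}
  b5 def {e,g,z} use ∅
  b6 def {c,z} use {c}
  b7 def {e,z} use ∅
  b8 def {z} use {z}

Live sets:
  live b0: ∅→{c,m,u,z}
  live b1: {c,m,z}→{c,z}
  live b2: {c,m,u}→{c,m}
  live b3: {c,z}→{c}
  live b4: {c,m}→{c}
  live b5: {c}→{c}
  live b6: {c}→∅
  live b7: ∅→{z}
  live b8: {z}→∅

live-out(b2) = ["c", "m"]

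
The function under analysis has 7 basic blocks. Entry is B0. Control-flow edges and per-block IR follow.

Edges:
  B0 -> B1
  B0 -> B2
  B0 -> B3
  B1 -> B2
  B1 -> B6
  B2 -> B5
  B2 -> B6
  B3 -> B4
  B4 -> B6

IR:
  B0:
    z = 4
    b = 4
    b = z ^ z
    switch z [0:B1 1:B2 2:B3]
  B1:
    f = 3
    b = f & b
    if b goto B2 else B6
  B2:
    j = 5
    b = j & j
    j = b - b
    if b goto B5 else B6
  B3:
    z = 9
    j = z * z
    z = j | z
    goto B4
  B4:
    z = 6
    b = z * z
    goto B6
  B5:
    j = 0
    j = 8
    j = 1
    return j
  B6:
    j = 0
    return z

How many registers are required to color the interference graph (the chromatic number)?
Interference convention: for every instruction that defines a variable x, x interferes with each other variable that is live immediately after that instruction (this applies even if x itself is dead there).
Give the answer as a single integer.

Answer: 3

Analysis:
Block summaries:
  B0: def={b,z} ue=∅
  B1: def={b,f} ue={b}
  B2: def={b,j} ue=∅
  B3: def={j,z} ue=∅
  B4: def={b,z} ue=∅
  B5: def={j} ue=∅
  B6: def={j} ue={z}

Live sets:
  B0: in=∅ out={b,z}
  B1: in={b,z} out={z}
  B2: in={z} out={z}
  B3: in=∅ out=∅
  B4: in=∅ out={z}
  B5: in=∅ out=∅
  B6: in={z} out=∅

Interfere edges:
  b: {f,j,z}
  f: {b,z}
  j: {b,z}
  z: {b,f,j}

Colouring:
  lower bound: {b,f,z} mutually conflict ⇒ χ ≥ 3
  assign b→r0 f→r2 j→r2 z→r1 — no edge inside a register ⇒ χ ≤ 3
  χ = 3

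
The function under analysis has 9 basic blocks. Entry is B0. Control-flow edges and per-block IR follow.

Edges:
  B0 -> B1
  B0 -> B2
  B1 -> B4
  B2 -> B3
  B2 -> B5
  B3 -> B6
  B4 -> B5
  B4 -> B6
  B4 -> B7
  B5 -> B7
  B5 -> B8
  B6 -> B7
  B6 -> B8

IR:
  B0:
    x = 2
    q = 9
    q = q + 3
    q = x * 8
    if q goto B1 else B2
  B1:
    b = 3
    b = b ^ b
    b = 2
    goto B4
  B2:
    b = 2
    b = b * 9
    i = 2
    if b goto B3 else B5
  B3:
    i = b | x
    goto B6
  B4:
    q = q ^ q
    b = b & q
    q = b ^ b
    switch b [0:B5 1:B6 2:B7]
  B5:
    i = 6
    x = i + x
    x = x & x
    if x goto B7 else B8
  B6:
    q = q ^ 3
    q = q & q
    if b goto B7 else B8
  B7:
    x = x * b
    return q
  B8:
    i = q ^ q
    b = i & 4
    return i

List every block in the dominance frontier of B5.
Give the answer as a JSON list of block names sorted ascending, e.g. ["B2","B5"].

idom tree: B1←B0 B2←B0 B3←B2 B4←B1 B5←B0 B6←B0 B7←B0 B8←B0
Join-block Dom:
  B5: preds {B2,B4}: {B0,B2} ∩ {B0,B1,B4} = {B0}; idom=B0
  B6: preds {B3,B4}: {B0,B2,B3} ∩ {B0,B1,B4} = {B0}; idom=B0
  B7: preds {B4,B5,B6}: {B0,B1,B4} ∩ {B0,B5} ∩ {B0,B6} = {B0}; idom=B0
  B8: preds {B5,B6}: {B0,B5} ∩ {B0,B6} = {B0}; idom=B0

DF derivation:
  B5←B2: walk B2 to B0
  B5←B4: walk B4→B1 to B0
  B6←B3: walk B3→B2 to B0
  B6←B4: walk B4→B1 to B0
  B7←B4: walk B4→B1 to B0
  B7←B5: walk B5 to B0
  B7←B6: walk B6 to B0
  B8←B5: walk B5 to B0
  B8←B6: walk B6 to B0
  B0: DF=∅
  B1: DF={B5,B6,B7}
  B2: DF={B5,B6}
  B3: DF={B6}
  B4: DF={B5,B6,B7}
  B5: DF={B7,B8}
  B6: DF={B7,B8}
  B7: DF=∅
  B8: DF=∅

DF(B5) = ["B7", "B8"]

Answer: ["B7", "B8"]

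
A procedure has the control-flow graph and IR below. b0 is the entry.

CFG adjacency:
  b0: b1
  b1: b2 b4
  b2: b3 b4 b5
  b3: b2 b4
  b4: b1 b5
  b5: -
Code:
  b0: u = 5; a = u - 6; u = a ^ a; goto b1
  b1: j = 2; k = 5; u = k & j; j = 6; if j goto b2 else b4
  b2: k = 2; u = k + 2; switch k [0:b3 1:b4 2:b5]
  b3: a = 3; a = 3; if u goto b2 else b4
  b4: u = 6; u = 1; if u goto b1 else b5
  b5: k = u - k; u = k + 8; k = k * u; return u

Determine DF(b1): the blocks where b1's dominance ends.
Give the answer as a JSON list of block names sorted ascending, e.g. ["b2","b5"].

idom tree: b1←b0 b2←b1 b3←b2 b4←b1 b5←b1
Dom at joins:
  b1: preds {b0,b4}: {b0} ∩ {b0,b1,b4} = {b0}; idom=b0
  b2: preds {b1,b3}: {b0,b1} ∩ {b0,b1,b2,b3} = {b0,b1}; idom=b1
  b4: preds {b1,b2,b3}: {b0,b1} ∩ {b0,b1,b2} ∩ {b0,b1,b2,b3} = {b0,b1}; idom=b1
  b5: preds {b2,b4}: {b0,b1,b2} ∩ {b0,b1,b4} = {b0,b1}; idom=b1

DF walk-up:
  b1←b0: walk · to b0
  b1←b4: walk b4→b1 to b0
  b2←b1: walk · to b1
  b2←b3: walk b3→b2 to b1
  b4←b1: walk · to b1
  b4←b2: walk b2 to b1
  b4←b3: walk b3→b2 to b1
  b5←b2: walk b2 to b1
  b5←b4: walk b4 to b1
  b0: DF=∅
  b1: DF={b1}
  b2: DF={b2,b4,b5}
  b3: DF={b2,b4}
  b4: DF={b1,b5}
  b5: DF=∅

DF(b1) = ["b1"]

Answer: ["b1"]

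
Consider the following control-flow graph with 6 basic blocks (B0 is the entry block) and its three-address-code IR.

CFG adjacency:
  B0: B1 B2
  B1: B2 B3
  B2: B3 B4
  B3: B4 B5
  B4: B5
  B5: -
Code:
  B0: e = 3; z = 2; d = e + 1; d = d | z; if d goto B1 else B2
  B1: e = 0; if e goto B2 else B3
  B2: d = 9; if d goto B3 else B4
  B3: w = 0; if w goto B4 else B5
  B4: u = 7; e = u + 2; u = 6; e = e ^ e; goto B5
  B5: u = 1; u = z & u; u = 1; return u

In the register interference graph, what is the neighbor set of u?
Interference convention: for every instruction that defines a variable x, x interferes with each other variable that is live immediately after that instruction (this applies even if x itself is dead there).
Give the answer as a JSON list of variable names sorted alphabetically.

Answer: ["e", "z"]

Working:
def/use:
  B0 def {d,e,z} use ∅
  B1 def {e} use ∅
  B2 def {d} use ∅
  B3 def {w} use ∅
  B4 def {e,u} use ∅
  B5 def {u} use {z}

Live sets:
  B0 li=∅ lo={z}
  B1 li={z} lo={z}
  B2 li={z} lo={z}
  B3 li={z} lo={z}
  B4 li={z} lo={z}
  B5 li={z} lo=∅

Interfere edges:
  d — {z}
  e — {u,z}
  u — {e,z}
  w — {z}
  z — {d,e,u,w}

N(u) = ["e", "z"]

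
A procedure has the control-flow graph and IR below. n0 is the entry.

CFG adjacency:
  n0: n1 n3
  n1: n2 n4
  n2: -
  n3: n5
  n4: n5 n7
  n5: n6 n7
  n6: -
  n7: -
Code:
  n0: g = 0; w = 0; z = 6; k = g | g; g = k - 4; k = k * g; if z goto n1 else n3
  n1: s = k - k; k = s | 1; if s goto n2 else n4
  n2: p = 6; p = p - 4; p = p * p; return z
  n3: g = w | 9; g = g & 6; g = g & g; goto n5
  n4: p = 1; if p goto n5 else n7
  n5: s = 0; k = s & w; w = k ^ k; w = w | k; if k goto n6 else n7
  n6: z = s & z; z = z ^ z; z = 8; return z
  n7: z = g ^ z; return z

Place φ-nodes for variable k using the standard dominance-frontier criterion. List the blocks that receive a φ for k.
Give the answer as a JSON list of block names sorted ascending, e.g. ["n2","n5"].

Answer: ["n5", "n7"]

Derivation:
idom tree: n1←n0 n2←n1 n3←n0 n4←n1 n5←n0 n6←n5 n7←n0
Dom∩ at merges:
  n5: preds {n3,n4}: {n0,n3} ∩ {n0,n1,n4} = {n0}; idom=n0
  n7: preds {n4,n5}: {n0,n1,n4} ∩ {n0,n5} = {n0}; idom=n0

Frontier:
  join n5 pred n3: n3 stop@n0
  join n5 pred n4: n4→n1 stop@n0
  join n7 pred n4: n4→n1 stop@n0
  join n7 pred n5: n5 stop@n0
  n0 → ∅
  n1 → {n5,n7}
  n2 → ∅
  n3 → {n5}
  n4 → {n5,n7}
  n5 → {n7}
  n6 → ∅
  n7 → ∅

φ for k: defs {n0,n1,n5}
  DF⁺ = {n5,n7}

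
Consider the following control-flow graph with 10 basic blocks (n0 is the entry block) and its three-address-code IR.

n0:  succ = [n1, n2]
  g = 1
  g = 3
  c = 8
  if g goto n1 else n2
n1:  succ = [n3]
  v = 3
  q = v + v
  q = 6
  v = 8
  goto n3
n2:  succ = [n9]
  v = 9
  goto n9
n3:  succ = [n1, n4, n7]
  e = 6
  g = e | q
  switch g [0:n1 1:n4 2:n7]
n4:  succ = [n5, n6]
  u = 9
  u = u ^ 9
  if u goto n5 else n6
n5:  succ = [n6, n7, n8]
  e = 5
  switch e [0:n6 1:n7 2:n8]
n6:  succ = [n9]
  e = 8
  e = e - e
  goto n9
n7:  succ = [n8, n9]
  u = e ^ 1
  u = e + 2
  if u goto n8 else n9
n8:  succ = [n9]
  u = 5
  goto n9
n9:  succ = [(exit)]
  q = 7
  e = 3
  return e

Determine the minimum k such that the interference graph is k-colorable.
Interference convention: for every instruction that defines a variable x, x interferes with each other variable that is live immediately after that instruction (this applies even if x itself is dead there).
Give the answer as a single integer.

Answer: 2

Derivation:
Per-block:
  n0: {c,g} / ∅
  n1: {q,v} / ∅
  n2: {v} / ∅
  n3: {e,g} / {q}
  n4: {u} / ∅
  n5: {e} / ∅
  n6: {e} / ∅
  n7: {u} / {e}
  n8: {u} / ∅
  n9: {e,q} / ∅

Live sets:
  n0: in=∅ out=∅
  n1: in=∅ out={q}
  n2: in=∅ out=∅
  n3: in={q} out={e}
  n4: in=∅ out=∅
  n5: in=∅ out={e}
  n6: in=∅ out=∅
  n7: in={e} out=∅
  n8: in=∅ out=∅
  n9: in=∅ out=∅

Interference:
  c↔{g}
  e↔{g,q,u}
  g↔{c,e}
  q↔{e,v}
  u↔{e}
  v↔{q}

Registers:
  clique {c,g} ⇒ need ≥ 2
  assign c→c0 e→c0 g→c1 q→c1 u→c1 v→c0 — no edge inside a register ⇒ χ ≤ 2
  χ = 2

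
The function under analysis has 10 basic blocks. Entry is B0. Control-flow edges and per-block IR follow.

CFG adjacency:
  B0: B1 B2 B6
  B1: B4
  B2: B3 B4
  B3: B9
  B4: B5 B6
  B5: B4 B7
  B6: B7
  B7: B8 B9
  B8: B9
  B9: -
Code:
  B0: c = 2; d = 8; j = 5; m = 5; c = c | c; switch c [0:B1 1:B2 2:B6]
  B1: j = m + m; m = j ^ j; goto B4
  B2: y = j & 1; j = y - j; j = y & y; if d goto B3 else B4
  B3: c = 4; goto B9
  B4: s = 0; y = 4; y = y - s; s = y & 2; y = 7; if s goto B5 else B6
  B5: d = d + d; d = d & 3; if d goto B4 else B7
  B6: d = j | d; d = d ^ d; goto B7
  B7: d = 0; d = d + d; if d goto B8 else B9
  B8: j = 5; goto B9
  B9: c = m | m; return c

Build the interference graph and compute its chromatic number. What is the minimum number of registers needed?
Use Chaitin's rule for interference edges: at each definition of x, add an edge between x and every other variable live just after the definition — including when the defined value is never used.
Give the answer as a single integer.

Answer: 5

Working:
def/use:
  B0: {c,d,j,m} / ∅
  B1: {j,m} / {m}
  B2: {j,y} / {d,j}
  B3: {c} / ∅
  B4: {s,y} / ∅
  B5: {d} / {d}
  B6: {d} / {d,j}
  B7: {d} / ∅
  B8: {j} / ∅
  B9: {c} / {m}

Live sets:
  B0 li=∅ lo={d,j,m}
  B1 li={d,m} lo={d,j,m}
  B2 li={d,j,m} lo={d,j,m}
  B3 li={m} lo={m}
  B4 li={d,j,m} lo={d,j,m}
  B5 li={d,j,m} lo={d,j,m}
  B6 li={d,j,m} lo={m}
  B7 li={m} lo={m}
  B8 li={m} lo={m}
  B9 li={m} lo=∅

Conflict graph:
  c: {d,j,m}
  d: {c,j,m,s,y}
  j: {c,d,m,s,y}
  m: {c,d,j,s,y}
  s: {d,j,m,y}
  y: {d,j,m,s}

Registers:
  clique {d,j,m,s,y} ⇒ need ≥ 5
  assign c→R3 d→R0 j→R1 m→R2 s→R3 y→R4 — no edge inside a register ⇒ χ ≤ 5
  χ = 5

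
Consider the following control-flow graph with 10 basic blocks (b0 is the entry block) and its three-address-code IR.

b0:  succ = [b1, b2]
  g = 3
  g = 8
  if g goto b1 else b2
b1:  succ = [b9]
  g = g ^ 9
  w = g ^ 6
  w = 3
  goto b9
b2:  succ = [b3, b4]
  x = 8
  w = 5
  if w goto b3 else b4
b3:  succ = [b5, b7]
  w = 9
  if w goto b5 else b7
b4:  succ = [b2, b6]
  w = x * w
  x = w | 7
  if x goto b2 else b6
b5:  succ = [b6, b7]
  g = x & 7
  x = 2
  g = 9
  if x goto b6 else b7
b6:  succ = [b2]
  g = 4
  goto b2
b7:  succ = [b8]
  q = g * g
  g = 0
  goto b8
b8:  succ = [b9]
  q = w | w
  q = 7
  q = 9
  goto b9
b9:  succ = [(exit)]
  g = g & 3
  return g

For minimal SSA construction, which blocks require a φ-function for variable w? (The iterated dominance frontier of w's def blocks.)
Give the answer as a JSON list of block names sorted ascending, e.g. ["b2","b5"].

Answer: ["b2", "b6", "b9"]

Derivation:
idom tree: b1←b0 b2←b0 b3←b2 b4←b2 b5←b3 b6←b2 b7←b3 b8←b7 b9←b0
Dom at joins:
  b2: preds {b0,b4,b6}: {b0} ∩ {b0,b2,b4} ∩ {b0,b2,b6} = {b0}; idom=b0
  b6: preds {b4,b5}: {b0,b2,b4} ∩ {b0,b2,b3,b5} = {b0,b2}; idom=b2
  b7: preds {b3,b5}: {b0,b2,b3} ∩ {b0,b2,b3,b5} = {b0,b2,b3}; idom=b3
  b9: preds {b1,b8}: {b0,b1} ∩ {b0,b2,b3,b7,b8} = {b0}; idom=b0

DF walk-up:
  join b2 pred b0: · stop@b0
  join b2 pred b4: b4→b2 stop@b0
  join b2 pred b6: b6→b2 stop@b0
  join b6 pred b4: b4 stop@b2
  join b6 pred b5: b5→b3 stop@b2
  join b7 pred b3: · stop@b3
  join b7 pred b5: b5 stop@b3
  join b9 pred b1: b1 stop@b0
  join b9 pred b8: b8→b7→b3→b2 stop@b0
  b0 → ∅
  b1 → {b9}
  b2 → {b2,b9}
  b3 → {b6,b9}
  b4 → {b2,b6}
  b5 → {b6,b7}
  b6 → {b2}
  b7 → {b9}
  b8 → {b9}
  b9 → ∅

φ for w: defs {b1,b2,b3,b4}
  DF⁺ = {b2,b6,b9}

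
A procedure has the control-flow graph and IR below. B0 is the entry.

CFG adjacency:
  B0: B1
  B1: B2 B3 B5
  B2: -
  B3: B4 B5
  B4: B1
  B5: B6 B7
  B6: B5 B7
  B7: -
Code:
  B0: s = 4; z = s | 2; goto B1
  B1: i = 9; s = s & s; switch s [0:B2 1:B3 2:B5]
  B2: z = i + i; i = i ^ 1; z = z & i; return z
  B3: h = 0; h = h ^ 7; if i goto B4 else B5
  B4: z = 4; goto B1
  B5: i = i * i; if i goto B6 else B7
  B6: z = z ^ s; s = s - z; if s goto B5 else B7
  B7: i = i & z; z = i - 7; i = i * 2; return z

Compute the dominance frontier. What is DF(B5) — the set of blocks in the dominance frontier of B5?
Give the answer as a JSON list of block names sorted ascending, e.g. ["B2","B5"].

Answer: ["B5"]

Working:
idom tree: B1←B0 B2←B1 B3←B1 B4←B3 B5←B1 B6←B5 B7←B5
Dom at joins:
  B1: preds {B0,B4}: {B0} ∩ {B0,B1,B3,B4} = {B0}; idom=B0
  B5: preds {B1,B3,B6}: {B0,B1} ∩ {B0,B1,B3} ∩ {B0,B1,B5,B6} = {B0,B1}; idom=B1
  B7: preds {B5,B6}: {B0,B1,B5} ∩ {B0,B1,B5,B6} = {B0,B1,B5}; idom=B5

DF walk-up:
  join B1 pred B0: · stop@B0
  join B1 pred B4: B4→B3→B1 stop@B0
  join B5 pred B1: · stop@B1
  join B5 pred B3: B3 stop@B1
  join B5 pred B6: B6→B5 stop@B1
  join B7 pred B5: · stop@B5
  join B7 pred B6: B6 stop@B5
  B0 → ∅
  B1 → {B1}
  B2 → ∅
  B3 → {B1,B5}
  B4 → {B1}
  B5 → {B5}
  B6 → {B5,B7}
  B7 → ∅

DF(B5) = ["B5"]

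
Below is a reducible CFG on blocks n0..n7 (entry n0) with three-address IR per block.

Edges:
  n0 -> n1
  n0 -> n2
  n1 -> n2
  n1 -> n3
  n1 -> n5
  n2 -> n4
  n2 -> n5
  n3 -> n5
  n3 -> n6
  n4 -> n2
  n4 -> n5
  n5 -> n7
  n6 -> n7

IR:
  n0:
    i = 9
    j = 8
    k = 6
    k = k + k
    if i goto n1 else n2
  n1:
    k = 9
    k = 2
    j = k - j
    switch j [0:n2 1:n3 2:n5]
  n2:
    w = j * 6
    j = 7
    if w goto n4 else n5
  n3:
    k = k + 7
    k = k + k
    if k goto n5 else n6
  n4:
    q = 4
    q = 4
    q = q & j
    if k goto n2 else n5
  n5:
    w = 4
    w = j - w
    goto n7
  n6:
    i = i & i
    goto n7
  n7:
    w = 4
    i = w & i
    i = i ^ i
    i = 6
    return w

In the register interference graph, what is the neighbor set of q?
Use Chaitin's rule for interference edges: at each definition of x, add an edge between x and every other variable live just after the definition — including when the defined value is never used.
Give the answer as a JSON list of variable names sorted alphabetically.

Block summaries:
  n0 def {i,j,k} use ∅
  n1 def {j,k} use {j}
  n2 def {j,w} use {j}
  n3 def {k} use {k}
  n4 def {q} use {j,k}
  n5 def {w} use {j}
  n6 def {i} use {i}
  n7 def {i,w} use {i}

Liveness:
  n0 li=∅ lo={i,j,k}
  n1 li={i,j} lo={i,j,k}
  n2 li={i,j,k} lo={i,j,k}
  n3 li={i,j,k} lo={i,j}
  n4 li={i,j,k} lo={i,j,k}
  n5 li={i,j} lo={i}
  n6 li={i} lo={i}
  n7 li={i} lo=∅

Conflict graph:
  i — {j,k,q,w}
  j — {i,k,q,w}
  k — {i,j,q,w}
  q — {i,j,k}
  w — {i,j,k}

N(q) = ["i", "j", "k"]

Answer: ["i", "j", "k"]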